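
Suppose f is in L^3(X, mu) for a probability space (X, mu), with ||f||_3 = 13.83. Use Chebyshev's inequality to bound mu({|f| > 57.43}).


Chebyshev/Markov inequality: mu(|f| > eps) <= (||f||_p / eps)^p
Step 1: ||f||_3 / eps = 13.83 / 57.43 = 0.240815
Step 2: Raise to power p = 3:
  (0.240815)^3 = 0.013965
Step 3: Therefore mu(|f| > 57.43) <= 0.013965


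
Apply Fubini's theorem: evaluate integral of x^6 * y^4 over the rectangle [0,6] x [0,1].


By Fubini's theorem, the double integral factors as a product of single integrals:
Step 1: integral_0^6 x^6 dx = [x^7/7] from 0 to 6
     = 6^7/7 = 39990.857143
Step 2: integral_0^1 y^4 dy = [y^5/5] from 0 to 1
     = 1^5/5 = 0.2
Step 3: Double integral = 39990.857143 * 0.2 = 7998.171429


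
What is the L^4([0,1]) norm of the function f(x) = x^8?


Step 1: ||f||_4 = (integral_0^1 |x^8|^4 dx)^(1/4)
     = (integral_0^1 x^32 dx)^(1/4)
Step 2: integral_0^1 x^32 dx = [x^33/(33)] from 0 to 1 = 1^33/33
     = 1/33 = 0.030303
Step 3: ||f||_4 = (0.030303)^(1/4) = 0.417226


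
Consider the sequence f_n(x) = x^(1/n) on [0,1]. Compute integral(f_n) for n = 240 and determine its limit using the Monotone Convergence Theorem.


At n = 240: f_240(x) = x^(1/240).
Step 1: integral(x^(1/240), 0, 1) = [x^(1/240+1) / (1/240+1)] from 0 to 1
     = 1 / (1/240 + 1) = 1 / ((240+1)/240) = 240/(240+1)
     = 240/241 = 0.995851
Step 2: As n -> infinity, f_n(x) = x^(1/n) -> 1 for x in (0,1], and f_n is increasing in n.
By MCT, lim_n integral(f_n) = integral(lim_n f_n) = integral(1, 0, 1) = 1.
Step 3: Verify convergence: 240/241 = 0.995851 -> 1


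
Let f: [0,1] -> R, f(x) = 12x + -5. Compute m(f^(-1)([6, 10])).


f^(-1)([6, 10]) = {x : 6 <= 12x + -5 <= 10}
Solving: (6 - -5)/12 <= x <= (10 - -5)/12
= [0.916667, 1.25]
Intersecting with [0,1]: [0.916667, 1]
Measure = 1 - 0.916667 = 0.083333


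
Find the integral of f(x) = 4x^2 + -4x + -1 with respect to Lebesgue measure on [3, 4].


The Lebesgue integral of a Riemann-integrable function agrees with the Riemann integral.
Antiderivative F(x) = (4/3)x^3 + (-4/2)x^2 + -1x
F(4) = (4/3)*4^3 + (-4/2)*4^2 + -1*4
     = (4/3)*64 + (-4/2)*16 + -1*4
     = 85.333333 + -32 + -4
     = 49.333333
F(3) = 15
Integral = F(4) - F(3) = 49.333333 - 15 = 34.333333


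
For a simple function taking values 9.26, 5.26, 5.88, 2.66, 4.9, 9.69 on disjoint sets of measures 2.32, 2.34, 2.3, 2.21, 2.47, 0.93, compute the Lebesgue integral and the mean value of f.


Step 1: Integral = sum(value_i * measure_i)
= 9.26*2.32 + 5.26*2.34 + 5.88*2.3 + 2.66*2.21 + 4.9*2.47 + 9.69*0.93
= 21.4832 + 12.3084 + 13.524 + 5.8786 + 12.103 + 9.0117
= 74.3089
Step 2: Total measure of domain = 2.32 + 2.34 + 2.3 + 2.21 + 2.47 + 0.93 = 12.57
Step 3: Average value = 74.3089 / 12.57 = 5.911607


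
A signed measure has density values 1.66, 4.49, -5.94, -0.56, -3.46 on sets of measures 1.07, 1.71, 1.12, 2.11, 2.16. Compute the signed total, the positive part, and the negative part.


Step 1: Compute signed measure on each set:
  Set 1: 1.66 * 1.07 = 1.7762
  Set 2: 4.49 * 1.71 = 7.6779
  Set 3: -5.94 * 1.12 = -6.6528
  Set 4: -0.56 * 2.11 = -1.1816
  Set 5: -3.46 * 2.16 = -7.4736
Step 2: Total signed measure = (1.7762) + (7.6779) + (-6.6528) + (-1.1816) + (-7.4736)
     = -5.8539
Step 3: Positive part mu+(X) = sum of positive contributions = 9.4541
Step 4: Negative part mu-(X) = |sum of negative contributions| = 15.308


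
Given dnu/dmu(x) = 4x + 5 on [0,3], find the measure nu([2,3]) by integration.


nu(A) = integral_A (dnu/dmu) dmu = integral_2^3 (4x + 5) dx
Step 1: Antiderivative F(x) = (4/2)x^2 + 5x
Step 2: F(3) = (4/2)*3^2 + 5*3 = 18 + 15 = 33
Step 3: F(2) = (4/2)*2^2 + 5*2 = 8 + 10 = 18
Step 4: nu([2,3]) = F(3) - F(2) = 33 - 18 = 15


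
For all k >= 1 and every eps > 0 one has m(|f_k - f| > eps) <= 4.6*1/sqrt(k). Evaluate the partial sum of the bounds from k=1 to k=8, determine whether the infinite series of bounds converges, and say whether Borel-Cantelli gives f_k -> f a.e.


Step 1: List the terms 4.6*1/sqrt(k) for k = 1 to 8:
  k=1: 4.6
  k=2: 3.252691
  k=3: 2.655811
  k=4: 2.3
  k=5: 2.057183
  k=6: 1.877942
  k=7: 1.738637
  k=8: 1.626346
Step 2: Partial sum = 4.6 + 3.252691 + 2.655811 + 2.3 + 2.057183 + 1.877942 + 1.738637 + 1.626346
     = 20.108609
Step 3: The full series sum_(k>=1) 4.6*1/sqrt(k) diverges (p-series with p = 1/2 <= 1; a nonzero constant multiple of a divergent series diverges).
Step 4: The (first) Borel-Cantelli lemma requires a summable sequence of measures, so it does not apply here;
        from this bound alone no conclusion about a.e. convergence can be drawn (convergence in measure still
        gives an a.e.-convergent subsequence, but not a.e. convergence of the whole sequence).
Conclusion: series diverges; Borel-Cantelli is inconclusive about a.e. convergence of f_k.


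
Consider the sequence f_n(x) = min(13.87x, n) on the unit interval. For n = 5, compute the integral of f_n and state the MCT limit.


f(x) = 13.87x on [0,1]; f_n(x) = min(13.87x, n). At n = 5:
Step 1: f(x) reaches 5 at x = 5/13.87 = 0.36049
Step 2: integral(f_5) = integral(13.87x, 0, 0.36049) + integral(5, 0.36049, 1)
       = 13.87*0.36049^2/2 + 5*(1 - 0.36049)
       = 0.901226 + 3.197549
       = 4.098774
Step 3: As n -> infinity, f_n increases to f, so by MCT integral(f_n) -> integral(f) = 13.87/2 = 6.935.
Convergence: integral(f_5) = 4.098774 -> 6.935 as n -> infinity


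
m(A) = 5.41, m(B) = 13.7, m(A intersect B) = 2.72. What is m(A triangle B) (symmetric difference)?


m(A Delta B) = m(A) + m(B) - 2*m(A n B)
= 5.41 + 13.7 - 2*2.72
= 5.41 + 13.7 - 5.44
= 13.67


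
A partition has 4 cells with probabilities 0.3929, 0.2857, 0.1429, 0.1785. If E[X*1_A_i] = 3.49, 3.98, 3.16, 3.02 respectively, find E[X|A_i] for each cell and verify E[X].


For each cell A_i: E[X|A_i] = E[X*1_A_i] / P(A_i)
Step 1: E[X|A_1] = 3.49 / 0.3929 = 8.882667
Step 2: E[X|A_2] = 3.98 / 0.2857 = 13.930697
Step 3: E[X|A_3] = 3.16 / 0.1429 = 22.113366
Step 4: E[X|A_4] = 3.02 / 0.1785 = 16.918768
Verification: E[X] = sum E[X*1_A_i] = 3.49 + 3.98 + 3.16 + 3.02 = 13.65


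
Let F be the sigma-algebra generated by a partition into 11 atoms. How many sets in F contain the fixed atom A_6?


Each element of F is a union of some subset S of the 11 atoms.
The element contains A_6 iff A_6 is in S.
So we count subsets S of {A_1,...,A_11} with A_6 in S: choose freely among the other 10 atoms.
Count = 2^(11-1) = 2^10 = 1024.


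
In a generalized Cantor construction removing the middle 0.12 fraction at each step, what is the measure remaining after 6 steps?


Step 1: At each step, fraction remaining = 1 - 0.12 = 0.88
Step 2: After 6 steps, measure = (0.88)^6
Step 3: Computing the power step by step:
  After step 1: 0.88
  After step 2: 0.7744
  After step 3: 0.681472
  After step 4: 0.599695
  After step 5: 0.527732
  ...
Result = 0.464404


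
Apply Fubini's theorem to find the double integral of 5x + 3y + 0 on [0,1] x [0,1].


By Fubini, integrate in x first, then y.
Step 1: Fix y, integrate over x in [0,1]:
  integral(5x + 3y + 0, x=0..1)
  = 5*(1^2 - 0^2)/2 + (3y + 0)*(1 - 0)
  = 2.5 + (3y + 0)*1
  = 2.5 + 3y + 0
  = 2.5 + 3y
Step 2: Integrate over y in [0,1]:
  integral(2.5 + 3y, y=0..1)
  = 2.5*1 + 3*(1^2 - 0^2)/2
  = 2.5 + 1.5
  = 4


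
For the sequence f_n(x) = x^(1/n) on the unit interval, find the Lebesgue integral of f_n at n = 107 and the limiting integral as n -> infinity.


At n = 107: f_107(x) = x^(1/107).
Step 1: integral(x^(1/107), 0, 1) = [x^(1/107+1) / (1/107+1)] from 0 to 1
     = 1 / (1/107 + 1) = 1 / ((107+1)/107) = 107/(107+1)
     = 107/108 = 0.990741
Step 2: As n -> infinity, f_n(x) = x^(1/n) -> 1 for x in (0,1], and f_n is increasing in n.
By MCT, lim_n integral(f_n) = integral(lim_n f_n) = integral(1, 0, 1) = 1.
Step 3: Verify convergence: 107/108 = 0.990741 -> 1


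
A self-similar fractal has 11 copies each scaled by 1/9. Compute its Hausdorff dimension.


For a self-similar set with N copies scaled by 1/r:
dim_H = log(N)/log(r) = log(11)/log(9)
= 2.397895/2.197225
= 1.091329


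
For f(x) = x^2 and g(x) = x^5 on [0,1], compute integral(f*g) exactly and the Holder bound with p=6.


Step 1: Exact integral of f*g = integral(x^7, 0, 1) = 1/8
     = 0.125
Step 2: Holder bound with p=6, q=1.2:
  ||f||_p = (integral x^12 dx)^(1/6) = (1/13)^(1/6) = 0.652143
  ||g||_q = (integral x^6 dx)^(1/1.2) = (1/7)^(1/1.2) = 0.197584
Step 3: Holder bound = ||f||_p * ||g||_q = 0.652143 * 0.197584 = 0.128853
Verification: 0.125 <= 0.128853 (Holder holds)


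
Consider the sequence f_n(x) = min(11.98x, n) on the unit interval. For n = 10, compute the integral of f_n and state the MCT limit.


f(x) = 11.98x on [0,1]; f_n(x) = min(11.98x, n). At n = 10:
Step 1: f(x) reaches 10 at x = 10/11.98 = 0.834725
Step 2: integral(f_10) = integral(11.98x, 0, 0.834725) + integral(10, 0.834725, 1)
       = 11.98*0.834725^2/2 + 10*(1 - 0.834725)
       = 4.173623 + 1.652755
       = 5.826377
Step 3: As n -> infinity, f_n increases to f, so by MCT integral(f_n) -> integral(f) = 11.98/2 = 5.99.
Convergence: integral(f_10) = 5.826377 -> 5.99 as n -> infinity


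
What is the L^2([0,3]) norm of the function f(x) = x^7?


Step 1: ||f||_2 = (integral_0^3 |x^7|^2 dx)^(1/2)
     = (integral_0^3 x^14 dx)^(1/2)
Step 2: integral_0^3 x^14 dx = [x^15/(15)] from 0 to 3 = 3^15/15
     = 14348907/15 = 956593.8
Step 3: ||f||_2 = (956593.8)^(1/2) = 978.056133


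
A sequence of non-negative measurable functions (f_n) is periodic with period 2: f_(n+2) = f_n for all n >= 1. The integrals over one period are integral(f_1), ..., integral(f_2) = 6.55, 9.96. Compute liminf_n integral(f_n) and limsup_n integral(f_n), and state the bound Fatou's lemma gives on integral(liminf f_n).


The sequence (integral(f_n)) is periodic with period 2, repeating the values 6.55, 9.96 indefinitely.
Step 1: For a periodic sequence, every tail (a_m, a_(m+1), ...) contains all 2 period values infinitely often.
Step 2: Hence inf of every tail = min of the period values = min(6.55, 9.96) = 6.55.
        liminf_n integral(f_n) = sup over m of (inf of tail from m) = 6.55.
Step 3: Similarly sup of every tail = max of the period values = 9.96.
        limsup_n integral(f_n) = 9.96.
Step 4: Fatou's lemma: integral(liminf_n f_n) <= liminf_n integral(f_n) = 6.55.
        So the integral of the pointwise liminf is at most 6.55.


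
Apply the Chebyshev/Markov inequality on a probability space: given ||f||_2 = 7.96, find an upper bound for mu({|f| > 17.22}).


Chebyshev/Markov inequality: mu(|f| > eps) <= (||f||_p / eps)^p
Step 1: ||f||_2 / eps = 7.96 / 17.22 = 0.462253
Step 2: Raise to power p = 2:
  (0.462253)^2 = 0.213678
Step 3: Therefore mu(|f| > 17.22) <= 0.213678


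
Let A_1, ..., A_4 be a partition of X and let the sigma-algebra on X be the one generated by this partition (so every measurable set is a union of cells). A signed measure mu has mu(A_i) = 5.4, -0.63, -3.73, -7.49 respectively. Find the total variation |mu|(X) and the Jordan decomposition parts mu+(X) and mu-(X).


Step 1: Every measurable set is a union of atoms (the cells / points), so a Hahn decomposition is
  obtained by grouping atoms by sign: P = union of atoms with mu > 0, N = union of the remaining atoms.
  Atoms in P (indices): 1;  atoms in N (indices): 2, 3, 4
  Positive values: 5.4
  Negative values: -0.63, -3.73, -7.49
Step 2: mu+(X) = mu(P) = sum of positive atom values = 5.4
Step 3: mu-(X) = -mu(N) = sum of |negative atom values| = 11.85
Step 4: |mu|(X) = mu+(X) + mu-(X) = 5.4 + 11.85 = 17.25


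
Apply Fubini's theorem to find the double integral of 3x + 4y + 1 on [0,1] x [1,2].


By Fubini, integrate in x first, then y.
Step 1: Fix y, integrate over x in [0,1]:
  integral(3x + 4y + 1, x=0..1)
  = 3*(1^2 - 0^2)/2 + (4y + 1)*(1 - 0)
  = 1.5 + (4y + 1)*1
  = 1.5 + 4y + 1
  = 2.5 + 4y
Step 2: Integrate over y in [1,2]:
  integral(2.5 + 4y, y=1..2)
  = 2.5*1 + 4*(2^2 - 1^2)/2
  = 2.5 + 6
  = 8.5


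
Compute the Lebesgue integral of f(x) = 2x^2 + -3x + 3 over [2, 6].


The Lebesgue integral of a Riemann-integrable function agrees with the Riemann integral.
Antiderivative F(x) = (2/3)x^3 + (-3/2)x^2 + 3x
F(6) = (2/3)*6^3 + (-3/2)*6^2 + 3*6
     = (2/3)*216 + (-3/2)*36 + 3*6
     = 144 + -54 + 18
     = 108
F(2) = 5.333333
Integral = F(6) - F(2) = 108 - 5.333333 = 102.666667


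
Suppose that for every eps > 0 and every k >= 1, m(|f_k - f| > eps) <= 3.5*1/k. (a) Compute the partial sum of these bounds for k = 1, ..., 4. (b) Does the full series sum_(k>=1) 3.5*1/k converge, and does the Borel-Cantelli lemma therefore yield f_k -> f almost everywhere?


Step 1: List the terms 3.5*1/k for k = 1 to 4:
  k=1: 3.5
  k=2: 1.75
  k=3: 1.166667
  k=4: 0.875
Step 2: Partial sum = 3.5 + 1.75 + 1.166667 + 0.875
     = 7.291667
Step 3: The full series sum_(k>=1) 3.5*1/k diverges (harmonic series, p = 1; a nonzero constant multiple of a divergent series diverges).
Step 4: The (first) Borel-Cantelli lemma requires a summable sequence of measures, so it does not apply here;
        from this bound alone no conclusion about a.e. convergence can be drawn (convergence in measure still
        gives an a.e.-convergent subsequence, but not a.e. convergence of the whole sequence).
Conclusion: series diverges; Borel-Cantelli is inconclusive about a.e. convergence of f_k.


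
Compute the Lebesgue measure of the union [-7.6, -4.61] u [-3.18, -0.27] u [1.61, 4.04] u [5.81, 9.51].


For pairwise disjoint intervals, m(union) = sum of lengths.
= (-4.61 - -7.6) + (-0.27 - -3.18) + (4.04 - 1.61) + (9.51 - 5.81)
= 2.99 + 2.91 + 2.43 + 3.7
= 12.03


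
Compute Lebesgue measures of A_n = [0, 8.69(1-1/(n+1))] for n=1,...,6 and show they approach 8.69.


By continuity of measure from below: if A_n increases to A, then m(A_n) -> m(A).
Here A = [0, 8.69], so m(A) = 8.69
Step 1: a_1 = 8.69*(1 - 1/2) = 4.345, m(A_1) = 4.345
Step 2: a_2 = 8.69*(1 - 1/3) = 5.7933, m(A_2) = 5.7933
Step 3: a_3 = 8.69*(1 - 1/4) = 6.5175, m(A_3) = 6.5175
Step 4: a_4 = 8.69*(1 - 1/5) = 6.952, m(A_4) = 6.952
Step 5: a_5 = 8.69*(1 - 1/6) = 7.2417, m(A_5) = 7.2417
Step 6: a_6 = 8.69*(1 - 1/7) = 7.4486, m(A_6) = 7.4486
Limit: m(A_n) -> m([0,8.69]) = 8.69


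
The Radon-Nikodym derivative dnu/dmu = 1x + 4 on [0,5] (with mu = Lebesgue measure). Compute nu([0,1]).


nu(A) = integral_A (dnu/dmu) dmu = integral_0^1 (1x + 4) dx
Step 1: Antiderivative F(x) = (1/2)x^2 + 4x
Step 2: F(1) = (1/2)*1^2 + 4*1 = 0.5 + 4 = 4.5
Step 3: F(0) = (1/2)*0^2 + 4*0 = 0.0 + 0 = 0.0
Step 4: nu([0,1]) = F(1) - F(0) = 4.5 - 0.0 = 4.5


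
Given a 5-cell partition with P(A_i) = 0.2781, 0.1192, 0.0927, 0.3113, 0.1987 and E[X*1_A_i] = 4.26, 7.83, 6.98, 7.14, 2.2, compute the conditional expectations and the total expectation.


For each cell A_i: E[X|A_i] = E[X*1_A_i] / P(A_i)
Step 1: E[X|A_1] = 4.26 / 0.2781 = 15.318231
Step 2: E[X|A_2] = 7.83 / 0.1192 = 65.687919
Step 3: E[X|A_3] = 6.98 / 0.0927 = 75.296656
Step 4: E[X|A_4] = 7.14 / 0.3113 = 22.936075
Step 5: E[X|A_5] = 2.2 / 0.1987 = 11.071968
Verification: E[X] = sum E[X*1_A_i] = 4.26 + 7.83 + 6.98 + 7.14 + 2.2 = 28.41


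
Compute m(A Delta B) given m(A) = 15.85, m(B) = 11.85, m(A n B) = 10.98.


m(A Delta B) = m(A) + m(B) - 2*m(A n B)
= 15.85 + 11.85 - 2*10.98
= 15.85 + 11.85 - 21.96
= 5.74


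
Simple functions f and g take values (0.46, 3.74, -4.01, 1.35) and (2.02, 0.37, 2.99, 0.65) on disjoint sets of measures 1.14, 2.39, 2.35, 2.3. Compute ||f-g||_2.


Step 1: Compute differences f_i - g_i:
  0.46 - 2.02 = -1.56
  3.74 - 0.37 = 3.37
  -4.01 - 2.99 = -7
  1.35 - 0.65 = 0.7
Step 2: Compute |diff|^2 * measure for each set:
  |-1.56|^2 * 1.14 = 2.4336 * 1.14 = 2.774304
  |3.37|^2 * 2.39 = 11.3569 * 2.39 = 27.142991
  |-7|^2 * 2.35 = 49 * 2.35 = 115.15
  |0.7|^2 * 2.3 = 0.49 * 2.3 = 1.127
Step 3: Sum = 146.194295
Step 4: ||f-g||_2 = (146.194295)^(1/2) = 12.091083


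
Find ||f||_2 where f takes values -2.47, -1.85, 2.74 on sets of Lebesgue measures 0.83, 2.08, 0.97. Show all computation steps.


Step 1: Compute |f_i|^2 for each value:
  |-2.47|^2 = 6.1009
  |-1.85|^2 = 3.4225
  |2.74|^2 = 7.5076
Step 2: Multiply by measures and sum:
  6.1009 * 0.83 = 5.063747
  3.4225 * 2.08 = 7.1188
  7.5076 * 0.97 = 7.282372
Sum = 5.063747 + 7.1188 + 7.282372 = 19.464919
Step 3: Take the p-th root:
||f||_2 = (19.464919)^(1/2) = 4.411907


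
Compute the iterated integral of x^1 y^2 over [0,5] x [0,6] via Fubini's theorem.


By Fubini's theorem, the double integral factors as a product of single integrals:
Step 1: integral_0^5 x^1 dx = [x^2/2] from 0 to 5
     = 5^2/2 = 12.5
Step 2: integral_0^6 y^2 dy = [y^3/3] from 0 to 6
     = 6^3/3 = 72
Step 3: Double integral = 12.5 * 72 = 900


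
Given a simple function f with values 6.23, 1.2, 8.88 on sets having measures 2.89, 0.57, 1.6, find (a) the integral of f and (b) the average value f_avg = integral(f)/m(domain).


Step 1: Integral = sum(value_i * measure_i)
= 6.23*2.89 + 1.2*0.57 + 8.88*1.6
= 18.0047 + 0.684 + 14.208
= 32.8967
Step 2: Total measure of domain = 2.89 + 0.57 + 1.6 = 5.06
Step 3: Average value = 32.8967 / 5.06 = 6.501324


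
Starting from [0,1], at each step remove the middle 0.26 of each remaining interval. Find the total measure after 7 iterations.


Step 1: At each step, fraction remaining = 1 - 0.26 = 0.74
Step 2: After 7 steps, measure = (0.74)^7
Result = 0.121513


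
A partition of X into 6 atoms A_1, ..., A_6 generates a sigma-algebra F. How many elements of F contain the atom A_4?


Each element of F is a union of some subset S of the 6 atoms.
The element contains A_4 iff A_4 is in S.
So we count subsets S of {A_1,...,A_6} with A_4 in S: choose freely among the other 5 atoms.
Count = 2^(6-1) = 2^5 = 32.


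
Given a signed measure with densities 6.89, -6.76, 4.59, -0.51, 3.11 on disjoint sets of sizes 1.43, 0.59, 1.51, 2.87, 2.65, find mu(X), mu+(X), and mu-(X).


Step 1: Compute signed measure on each set:
  Set 1: 6.89 * 1.43 = 9.8527
  Set 2: -6.76 * 0.59 = -3.9884
  Set 3: 4.59 * 1.51 = 6.9309
  Set 4: -0.51 * 2.87 = -1.4637
  Set 5: 3.11 * 2.65 = 8.2415
Step 2: Total signed measure = (9.8527) + (-3.9884) + (6.9309) + (-1.4637) + (8.2415)
     = 19.573
Step 3: Positive part mu+(X) = sum of positive contributions = 25.0251
Step 4: Negative part mu-(X) = |sum of negative contributions| = 5.4521


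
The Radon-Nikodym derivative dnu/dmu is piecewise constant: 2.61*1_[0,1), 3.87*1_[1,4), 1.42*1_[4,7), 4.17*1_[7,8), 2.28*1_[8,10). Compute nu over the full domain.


Integrate each piece of the Radon-Nikodym derivative:
Step 1: integral_0^1 2.61 dx = 2.61*(1-0) = 2.61*1 = 2.61
Step 2: integral_1^4 3.87 dx = 3.87*(4-1) = 3.87*3 = 11.61
Step 3: integral_4^7 1.42 dx = 1.42*(7-4) = 1.42*3 = 4.26
Step 4: integral_7^8 4.17 dx = 4.17*(8-7) = 4.17*1 = 4.17
Step 5: integral_8^10 2.28 dx = 2.28*(10-8) = 2.28*2 = 4.56
Total: 2.61 + 11.61 + 4.26 + 4.17 + 4.56 = 27.21


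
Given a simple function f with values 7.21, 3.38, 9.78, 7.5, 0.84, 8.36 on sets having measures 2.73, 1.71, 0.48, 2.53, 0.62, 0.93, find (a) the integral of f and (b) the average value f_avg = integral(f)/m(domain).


Step 1: Integral = sum(value_i * measure_i)
= 7.21*2.73 + 3.38*1.71 + 9.78*0.48 + 7.5*2.53 + 0.84*0.62 + 8.36*0.93
= 19.6833 + 5.7798 + 4.6944 + 18.975 + 0.5208 + 7.7748
= 57.4281
Step 2: Total measure of domain = 2.73 + 1.71 + 0.48 + 2.53 + 0.62 + 0.93 = 9
Step 3: Average value = 57.4281 / 9 = 6.3809


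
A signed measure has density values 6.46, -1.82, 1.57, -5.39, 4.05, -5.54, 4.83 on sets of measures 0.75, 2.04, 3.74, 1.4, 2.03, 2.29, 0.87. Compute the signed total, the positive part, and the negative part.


Step 1: Compute signed measure on each set:
  Set 1: 6.46 * 0.75 = 4.845
  Set 2: -1.82 * 2.04 = -3.7128
  Set 3: 1.57 * 3.74 = 5.8718
  Set 4: -5.39 * 1.4 = -7.546
  Set 5: 4.05 * 2.03 = 8.2215
  Set 6: -5.54 * 2.29 = -12.6866
  Set 7: 4.83 * 0.87 = 4.2021
Step 2: Total signed measure = (4.845) + (-3.7128) + (5.8718) + (-7.546) + (8.2215) + (-12.6866) + (4.2021)
     = -0.805
Step 3: Positive part mu+(X) = sum of positive contributions = 23.1404
Step 4: Negative part mu-(X) = |sum of negative contributions| = 23.9454


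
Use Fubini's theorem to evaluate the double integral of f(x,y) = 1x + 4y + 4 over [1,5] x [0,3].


By Fubini, integrate in x first, then y.
Step 1: Fix y, integrate over x in [1,5]:
  integral(1x + 4y + 4, x=1..5)
  = 1*(5^2 - 1^2)/2 + (4y + 4)*(5 - 1)
  = 12 + (4y + 4)*4
  = 12 + 16y + 16
  = 28 + 16y
Step 2: Integrate over y in [0,3]:
  integral(28 + 16y, y=0..3)
  = 28*3 + 16*(3^2 - 0^2)/2
  = 84 + 72
  = 156


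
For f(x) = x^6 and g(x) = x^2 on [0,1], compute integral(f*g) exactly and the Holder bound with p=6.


Step 1: Exact integral of f*g = integral(x^8, 0, 1) = 1/9
     = 0.111111
Step 2: Holder bound with p=6, q=1.2:
  ||f||_p = (integral x^36 dx)^(1/6) = (1/37)^(1/6) = 0.547814
  ||g||_q = (integral x^2.4 dx)^(1/1.2) = (1/3.4)^(1/1.2) = 0.360662
Step 3: Holder bound = ||f||_p * ||g||_q = 0.547814 * 0.360662 = 0.197576
Verification: 0.111111 <= 0.197576 (Holder holds)


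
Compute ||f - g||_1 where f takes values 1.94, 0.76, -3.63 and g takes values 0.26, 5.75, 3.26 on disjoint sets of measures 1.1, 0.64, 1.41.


Step 1: Compute differences f_i - g_i:
  1.94 - 0.26 = 1.68
  0.76 - 5.75 = -4.99
  -3.63 - 3.26 = -6.89
Step 2: Compute |diff|^1 * measure for each set:
  |1.68|^1 * 1.1 = 1.68 * 1.1 = 1.848
  |-4.99|^1 * 0.64 = 4.99 * 0.64 = 3.1936
  |-6.89|^1 * 1.41 = 6.89 * 1.41 = 9.7149
Step 3: Sum = 14.7565
Step 4: ||f-g||_1 = (14.7565)^(1/1) = 14.7565


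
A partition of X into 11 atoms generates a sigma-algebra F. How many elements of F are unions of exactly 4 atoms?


Each element of F is a union of some subset of the 11 atoms.
Elements that are unions of exactly 4 atoms correspond to 4-element subsets of the 11 atoms.
Count = C(11, 4) = 11! / (4! * 7!) = 330.


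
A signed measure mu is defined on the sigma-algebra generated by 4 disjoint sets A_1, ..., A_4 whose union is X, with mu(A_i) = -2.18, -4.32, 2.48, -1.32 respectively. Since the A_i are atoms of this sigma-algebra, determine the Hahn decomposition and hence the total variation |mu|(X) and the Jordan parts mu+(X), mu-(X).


Step 1: Every measurable set is a union of atoms (the cells / points), so a Hahn decomposition is
  obtained by grouping atoms by sign: P = union of atoms with mu > 0, N = union of the remaining atoms.
  Atoms in P (indices): 3;  atoms in N (indices): 1, 2, 4
  Positive values: 2.48
  Negative values: -2.18, -4.32, -1.32
Step 2: mu+(X) = mu(P) = sum of positive atom values = 2.48
Step 3: mu-(X) = -mu(N) = sum of |negative atom values| = 7.82
Step 4: |mu|(X) = mu+(X) + mu-(X) = 2.48 + 7.82 = 10.3


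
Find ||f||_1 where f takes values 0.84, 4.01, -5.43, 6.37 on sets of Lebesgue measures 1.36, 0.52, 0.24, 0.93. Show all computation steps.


Step 1: Compute |f_i|^1 for each value:
  |0.84|^1 = 0.84
  |4.01|^1 = 4.01
  |-5.43|^1 = 5.43
  |6.37|^1 = 6.37
Step 2: Multiply by measures and sum:
  0.84 * 1.36 = 1.1424
  4.01 * 0.52 = 2.0852
  5.43 * 0.24 = 1.3032
  6.37 * 0.93 = 5.9241
Sum = 1.1424 + 2.0852 + 1.3032 + 5.9241 = 10.4549
Step 3: Take the p-th root:
||f||_1 = (10.4549)^(1/1) = 10.4549


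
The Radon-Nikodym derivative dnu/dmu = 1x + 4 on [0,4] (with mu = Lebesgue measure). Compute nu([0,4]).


nu(A) = integral_A (dnu/dmu) dmu = integral_0^4 (1x + 4) dx
Step 1: Antiderivative F(x) = (1/2)x^2 + 4x
Step 2: F(4) = (1/2)*4^2 + 4*4 = 8 + 16 = 24
Step 3: F(0) = (1/2)*0^2 + 4*0 = 0.0 + 0 = 0.0
Step 4: nu([0,4]) = F(4) - F(0) = 24 - 0.0 = 24


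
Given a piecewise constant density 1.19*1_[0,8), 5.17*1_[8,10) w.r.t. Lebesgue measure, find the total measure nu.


Integrate each piece of the Radon-Nikodym derivative:
Step 1: integral_0^8 1.19 dx = 1.19*(8-0) = 1.19*8 = 9.52
Step 2: integral_8^10 5.17 dx = 5.17*(10-8) = 5.17*2 = 10.34
Total: 9.52 + 10.34 = 19.86


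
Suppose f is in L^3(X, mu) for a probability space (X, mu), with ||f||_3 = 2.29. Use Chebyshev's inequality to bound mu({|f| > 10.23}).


Chebyshev/Markov inequality: mu(|f| > eps) <= (||f||_p / eps)^p
Step 1: ||f||_3 / eps = 2.29 / 10.23 = 0.223851
Step 2: Raise to power p = 3:
  (0.223851)^3 = 0.011217
Step 3: Therefore mu(|f| > 10.23) <= 0.011217


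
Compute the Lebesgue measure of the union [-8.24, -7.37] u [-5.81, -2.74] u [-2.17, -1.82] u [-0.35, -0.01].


For pairwise disjoint intervals, m(union) = sum of lengths.
= (-7.37 - -8.24) + (-2.74 - -5.81) + (-1.82 - -2.17) + (-0.01 - -0.35)
= 0.87 + 3.07 + 0.35 + 0.34
= 4.63


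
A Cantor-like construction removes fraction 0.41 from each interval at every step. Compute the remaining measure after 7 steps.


Step 1: At each step, fraction remaining = 1 - 0.41 = 0.59
Step 2: After 7 steps, measure = (0.59)^7
Result = 0.024887


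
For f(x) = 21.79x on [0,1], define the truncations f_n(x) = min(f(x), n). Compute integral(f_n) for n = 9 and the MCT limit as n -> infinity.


f(x) = 21.79x on [0,1]; f_n(x) = min(21.79x, n). At n = 9:
Step 1: f(x) reaches 9 at x = 9/21.79 = 0.413034
Step 2: integral(f_9) = integral(21.79x, 0, 0.413034) + integral(9, 0.413034, 1)
       = 21.79*0.413034^2/2 + 9*(1 - 0.413034)
       = 1.858651 + 5.282698
       = 7.141349
Step 3: As n -> infinity, f_n increases to f, so by MCT integral(f_n) -> integral(f) = 21.79/2 = 10.895.
Convergence: integral(f_9) = 7.141349 -> 10.895 as n -> infinity


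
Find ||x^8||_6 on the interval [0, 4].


Step 1: ||f||_6 = (integral_0^4 |x^8|^6 dx)^(1/6)
     = (integral_0^4 x^48 dx)^(1/6)
Step 2: integral_0^4 x^48 dx = [x^49/(49)] from 0 to 4 = 4^49/49
     = 316912650057057350374175801344/49 = 6.467605e+27
Step 3: ||f||_6 = (6.467605e+27)^(1/6) = 43164.221834


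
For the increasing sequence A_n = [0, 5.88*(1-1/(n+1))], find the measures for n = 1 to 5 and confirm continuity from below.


By continuity of measure from below: if A_n increases to A, then m(A_n) -> m(A).
Here A = [0, 5.88], so m(A) = 5.88
Step 1: a_1 = 5.88*(1 - 1/2) = 2.94, m(A_1) = 2.94
Step 2: a_2 = 5.88*(1 - 1/3) = 3.92, m(A_2) = 3.92
Step 3: a_3 = 5.88*(1 - 1/4) = 4.41, m(A_3) = 4.41
Step 4: a_4 = 5.88*(1 - 1/5) = 4.704, m(A_4) = 4.704
Step 5: a_5 = 5.88*(1 - 1/6) = 4.9, m(A_5) = 4.9
Limit: m(A_n) -> m([0,5.88]) = 5.88


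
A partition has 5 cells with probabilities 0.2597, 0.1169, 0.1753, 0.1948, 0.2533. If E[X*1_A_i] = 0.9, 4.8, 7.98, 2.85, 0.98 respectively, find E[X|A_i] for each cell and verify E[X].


For each cell A_i: E[X|A_i] = E[X*1_A_i] / P(A_i)
Step 1: E[X|A_1] = 0.9 / 0.2597 = 3.465537
Step 2: E[X|A_2] = 4.8 / 0.1169 = 41.060736
Step 3: E[X|A_3] = 7.98 / 0.1753 = 45.521962
Step 4: E[X|A_4] = 2.85 / 0.1948 = 14.63039
Step 5: E[X|A_5] = 0.98 / 0.2533 = 3.86893
Verification: E[X] = sum E[X*1_A_i] = 0.9 + 4.8 + 7.98 + 2.85 + 0.98 = 17.51


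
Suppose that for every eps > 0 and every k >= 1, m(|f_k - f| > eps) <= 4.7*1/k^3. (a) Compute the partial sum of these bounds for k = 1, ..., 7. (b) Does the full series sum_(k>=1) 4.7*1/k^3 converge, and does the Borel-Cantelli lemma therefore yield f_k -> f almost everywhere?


Step 1: List the terms 4.7*1/k^3 for k = 1 to 7:
  k=1: 4.7
  k=2: 0.5875
  k=3: 0.174074
  k=4: 0.073438
  k=5: 0.0376
  k=6: 0.021759
  k=7: 0.013703
Step 2: Partial sum = 4.7 + 0.5875 + 0.174074 + 0.073438 + 0.0376 + 0.021759 + 0.013703
     = 5.608073
Step 3: The full series sum_(k>=1) 4.7*1/k^3 converges (p-series with p = 3 > 1; a constant multiple of a convergent series converges).
Step 4: Fix eps > 0. Since sum_k m(|f_k - f| > eps) < infinity, the Borel-Cantelli lemma gives
        m(limsup_k {|f_k - f| > eps}) = 0, i.e. for a.e. x, |f_k(x) - f(x)| <= eps for all large k.
        Applying this with eps = 1/j for j = 1, 2, ... and intersecting the countably many full-measure sets,
        for a.e. x we get limsup_k |f_k(x) - f(x)| <= 1/j for every j, hence f_k -> f almost everywhere.
Conclusion: series converges; Borel-Cantelli yields f_k -> f a.e.


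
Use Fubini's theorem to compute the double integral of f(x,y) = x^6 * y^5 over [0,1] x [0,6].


By Fubini's theorem, the double integral factors as a product of single integrals:
Step 1: integral_0^1 x^6 dx = [x^7/7] from 0 to 1
     = 1^7/7 = 0.142857
Step 2: integral_0^6 y^5 dy = [y^6/6] from 0 to 6
     = 6^6/6 = 7776
Step 3: Double integral = 0.142857 * 7776 = 1110.857143


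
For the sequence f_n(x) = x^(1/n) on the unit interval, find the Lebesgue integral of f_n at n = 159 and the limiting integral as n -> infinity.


At n = 159: f_159(x) = x^(1/159).
Step 1: integral(x^(1/159), 0, 1) = [x^(1/159+1) / (1/159+1)] from 0 to 1
     = 1 / (1/159 + 1) = 1 / ((159+1)/159) = 159/(159+1)
     = 159/160 = 0.99375
Step 2: As n -> infinity, f_n(x) = x^(1/n) -> 1 for x in (0,1], and f_n is increasing in n.
By MCT, lim_n integral(f_n) = integral(lim_n f_n) = integral(1, 0, 1) = 1.
Step 3: Verify convergence: 159/160 = 0.99375 -> 1


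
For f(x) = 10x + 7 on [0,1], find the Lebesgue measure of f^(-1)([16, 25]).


f^(-1)([16, 25]) = {x : 16 <= 10x + 7 <= 25}
Solving: (16 - 7)/10 <= x <= (25 - 7)/10
= [0.9, 1.8]
Intersecting with [0,1]: [0.9, 1]
Measure = 1 - 0.9 = 0.1


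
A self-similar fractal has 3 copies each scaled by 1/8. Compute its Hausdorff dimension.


For a self-similar set with N copies scaled by 1/r:
dim_H = log(N)/log(r) = log(3)/log(8)
= 1.098612/2.079442
= 0.528321


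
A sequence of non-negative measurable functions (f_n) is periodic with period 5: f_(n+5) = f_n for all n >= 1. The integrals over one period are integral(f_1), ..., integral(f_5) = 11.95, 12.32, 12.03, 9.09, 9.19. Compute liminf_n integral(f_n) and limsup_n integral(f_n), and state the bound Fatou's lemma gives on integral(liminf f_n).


The sequence (integral(f_n)) is periodic with period 5, repeating the values 11.95, 12.32, 12.03, 9.09, 9.19 indefinitely.
Step 1: For a periodic sequence, every tail (a_m, a_(m+1), ...) contains all 5 period values infinitely often.
Step 2: Hence inf of every tail = min of the period values = min(11.95, 12.32, 12.03, 9.09, 9.19) = 9.09.
        liminf_n integral(f_n) = sup over m of (inf of tail from m) = 9.09.
Step 3: Similarly sup of every tail = max of the period values = 12.32.
        limsup_n integral(f_n) = 12.32.
Step 4: Fatou's lemma: integral(liminf_n f_n) <= liminf_n integral(f_n) = 9.09.
        So the integral of the pointwise liminf is at most 9.09.


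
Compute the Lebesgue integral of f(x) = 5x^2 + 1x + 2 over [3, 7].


The Lebesgue integral of a Riemann-integrable function agrees with the Riemann integral.
Antiderivative F(x) = (5/3)x^3 + (1/2)x^2 + 2x
F(7) = (5/3)*7^3 + (1/2)*7^2 + 2*7
     = (5/3)*343 + (1/2)*49 + 2*7
     = 571.666667 + 24.5 + 14
     = 610.166667
F(3) = 55.5
Integral = F(7) - F(3) = 610.166667 - 55.5 = 554.666667


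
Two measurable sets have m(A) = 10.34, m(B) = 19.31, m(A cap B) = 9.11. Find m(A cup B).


By inclusion-exclusion: m(A u B) = m(A) + m(B) - m(A n B)
= 10.34 + 19.31 - 9.11
= 20.54


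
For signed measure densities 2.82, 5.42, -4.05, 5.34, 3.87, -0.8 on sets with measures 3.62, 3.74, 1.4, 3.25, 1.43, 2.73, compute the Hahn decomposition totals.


Step 1: Compute signed measure on each set:
  Set 1: 2.82 * 3.62 = 10.2084
  Set 2: 5.42 * 3.74 = 20.2708
  Set 3: -4.05 * 1.4 = -5.67
  Set 4: 5.34 * 3.25 = 17.355
  Set 5: 3.87 * 1.43 = 5.5341
  Set 6: -0.8 * 2.73 = -2.184
Step 2: Total signed measure = (10.2084) + (20.2708) + (-5.67) + (17.355) + (5.5341) + (-2.184)
     = 45.5143
Step 3: Positive part mu+(X) = sum of positive contributions = 53.3683
Step 4: Negative part mu-(X) = |sum of negative contributions| = 7.854


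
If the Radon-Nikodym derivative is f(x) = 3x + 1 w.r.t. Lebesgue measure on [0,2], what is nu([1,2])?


nu(A) = integral_A (dnu/dmu) dmu = integral_1^2 (3x + 1) dx
Step 1: Antiderivative F(x) = (3/2)x^2 + 1x
Step 2: F(2) = (3/2)*2^2 + 1*2 = 6 + 2 = 8
Step 3: F(1) = (3/2)*1^2 + 1*1 = 1.5 + 1 = 2.5
Step 4: nu([1,2]) = F(2) - F(1) = 8 - 2.5 = 5.5


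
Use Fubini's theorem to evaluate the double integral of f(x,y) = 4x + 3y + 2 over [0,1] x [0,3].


By Fubini, integrate in x first, then y.
Step 1: Fix y, integrate over x in [0,1]:
  integral(4x + 3y + 2, x=0..1)
  = 4*(1^2 - 0^2)/2 + (3y + 2)*(1 - 0)
  = 2 + (3y + 2)*1
  = 2 + 3y + 2
  = 4 + 3y
Step 2: Integrate over y in [0,3]:
  integral(4 + 3y, y=0..3)
  = 4*3 + 3*(3^2 - 0^2)/2
  = 12 + 13.5
  = 25.5


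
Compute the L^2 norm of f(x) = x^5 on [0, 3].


Step 1: ||f||_2 = (integral_0^3 |x^5|^2 dx)^(1/2)
     = (integral_0^3 x^10 dx)^(1/2)
Step 2: integral_0^3 x^10 dx = [x^11/(11)] from 0 to 3 = 3^11/11
     = 177147/11 = 16104.272727
Step 3: ||f||_2 = (16104.272727)^(1/2) = 126.902611


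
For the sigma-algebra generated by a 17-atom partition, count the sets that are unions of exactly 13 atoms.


Each element of F is a union of some subset of the 17 atoms.
Elements that are unions of exactly 13 atoms correspond to 13-element subsets of the 17 atoms.
Count = C(17, 13) = 17! / (13! * 4!) = 2380.


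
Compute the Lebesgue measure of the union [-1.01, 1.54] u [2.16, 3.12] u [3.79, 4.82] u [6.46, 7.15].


For pairwise disjoint intervals, m(union) = sum of lengths.
= (1.54 - -1.01) + (3.12 - 2.16) + (4.82 - 3.79) + (7.15 - 6.46)
= 2.55 + 0.96 + 1.03 + 0.69
= 5.23


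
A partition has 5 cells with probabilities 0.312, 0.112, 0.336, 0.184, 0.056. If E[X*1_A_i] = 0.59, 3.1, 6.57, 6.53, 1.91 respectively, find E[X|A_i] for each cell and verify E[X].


For each cell A_i: E[X|A_i] = E[X*1_A_i] / P(A_i)
Step 1: E[X|A_1] = 0.59 / 0.312 = 1.891026
Step 2: E[X|A_2] = 3.1 / 0.112 = 27.678571
Step 3: E[X|A_3] = 6.57 / 0.336 = 19.553571
Step 4: E[X|A_4] = 6.53 / 0.184 = 35.48913
Step 5: E[X|A_5] = 1.91 / 0.056 = 34.107143
Verification: E[X] = sum E[X*1_A_i] = 0.59 + 3.1 + 6.57 + 6.53 + 1.91 = 18.7


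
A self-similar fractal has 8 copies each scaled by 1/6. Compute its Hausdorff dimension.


For a self-similar set with N copies scaled by 1/r:
dim_H = log(N)/log(r) = log(8)/log(6)
= 2.079442/1.791759
= 1.160558


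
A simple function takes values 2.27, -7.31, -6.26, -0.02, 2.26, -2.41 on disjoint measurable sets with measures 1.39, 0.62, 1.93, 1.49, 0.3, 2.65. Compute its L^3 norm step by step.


Step 1: Compute |f_i|^3 for each value:
  |2.27|^3 = 11.697083
  |-7.31|^3 = 390.617891
  |-6.26|^3 = 245.314376
  |-0.02|^3 = 8.000000e-06
  |2.26|^3 = 11.543176
  |-2.41|^3 = 13.997521
Step 2: Multiply by measures and sum:
  11.697083 * 1.39 = 16.258945
  390.617891 * 0.62 = 242.183092
  245.314376 * 1.93 = 473.456746
  8.000000e-06 * 1.49 = 1.192000e-05
  11.543176 * 0.3 = 3.462953
  13.997521 * 2.65 = 37.093431
Sum = 16.258945 + 242.183092 + 473.456746 + 1.192000e-05 + 3.462953 + 37.093431 = 772.455179
Step 3: Take the p-th root:
||f||_3 = (772.455179)^(1/3) = 9.175388


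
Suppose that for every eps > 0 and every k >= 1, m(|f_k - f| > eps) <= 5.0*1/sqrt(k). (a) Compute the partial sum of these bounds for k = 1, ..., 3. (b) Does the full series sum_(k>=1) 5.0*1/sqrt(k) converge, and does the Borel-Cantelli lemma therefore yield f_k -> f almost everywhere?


Step 1: List the terms 5.0*1/sqrt(k) for k = 1 to 3:
  k=1: 5
  k=2: 3.535534
  k=3: 2.886751
Step 2: Partial sum = 5 + 3.535534 + 2.886751
     = 11.422285
Step 3: The full series sum_(k>=1) 5.0*1/sqrt(k) diverges (p-series with p = 1/2 <= 1; a nonzero constant multiple of a divergent series diverges).
Step 4: The (first) Borel-Cantelli lemma requires a summable sequence of measures, so it does not apply here;
        from this bound alone no conclusion about a.e. convergence can be drawn (convergence in measure still
        gives an a.e.-convergent subsequence, but not a.e. convergence of the whole sequence).
Conclusion: series diverges; Borel-Cantelli is inconclusive about a.e. convergence of f_k.


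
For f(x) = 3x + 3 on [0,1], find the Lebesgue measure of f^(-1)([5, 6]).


f^(-1)([5, 6]) = {x : 5 <= 3x + 3 <= 6}
Solving: (5 - 3)/3 <= x <= (6 - 3)/3
= [0.666667, 1]
Intersecting with [0,1]: [0.666667, 1]
Measure = 1 - 0.666667 = 0.333333


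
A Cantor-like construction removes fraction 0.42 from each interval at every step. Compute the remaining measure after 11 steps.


Step 1: At each step, fraction remaining = 1 - 0.42 = 0.58
Step 2: After 11 steps, measure = (0.58)^11
Result = 0.002499


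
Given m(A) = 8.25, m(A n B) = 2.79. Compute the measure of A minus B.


m(A \ B) = m(A) - m(A n B)
= 8.25 - 2.79
= 5.46


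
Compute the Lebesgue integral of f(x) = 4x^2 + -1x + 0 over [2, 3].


The Lebesgue integral of a Riemann-integrable function agrees with the Riemann integral.
Antiderivative F(x) = (4/3)x^3 + (-1/2)x^2 + 0x
F(3) = (4/3)*3^3 + (-1/2)*3^2 + 0*3
     = (4/3)*27 + (-1/2)*9 + 0*3
     = 36 + -4.5 + 0
     = 31.5
F(2) = 8.666667
Integral = F(3) - F(2) = 31.5 - 8.666667 = 22.833333


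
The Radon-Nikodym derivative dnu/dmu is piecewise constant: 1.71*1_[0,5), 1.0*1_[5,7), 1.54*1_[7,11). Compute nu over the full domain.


Integrate each piece of the Radon-Nikodym derivative:
Step 1: integral_0^5 1.71 dx = 1.71*(5-0) = 1.71*5 = 8.55
Step 2: integral_5^7 1.0 dx = 1.0*(7-5) = 1.0*2 = 2
Step 3: integral_7^11 1.54 dx = 1.54*(11-7) = 1.54*4 = 6.16
Total: 8.55 + 2 + 6.16 = 16.71


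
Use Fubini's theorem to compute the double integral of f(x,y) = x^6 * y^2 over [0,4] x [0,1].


By Fubini's theorem, the double integral factors as a product of single integrals:
Step 1: integral_0^4 x^6 dx = [x^7/7] from 0 to 4
     = 4^7/7 = 2340.571429
Step 2: integral_0^1 y^2 dy = [y^3/3] from 0 to 1
     = 1^3/3 = 0.333333
Step 3: Double integral = 2340.571429 * 0.333333 = 780.190476


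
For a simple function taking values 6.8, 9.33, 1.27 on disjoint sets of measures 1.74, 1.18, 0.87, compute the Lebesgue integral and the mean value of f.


Step 1: Integral = sum(value_i * measure_i)
= 6.8*1.74 + 9.33*1.18 + 1.27*0.87
= 11.832 + 11.0094 + 1.1049
= 23.9463
Step 2: Total measure of domain = 1.74 + 1.18 + 0.87 = 3.79
Step 3: Average value = 23.9463 / 3.79 = 6.318285


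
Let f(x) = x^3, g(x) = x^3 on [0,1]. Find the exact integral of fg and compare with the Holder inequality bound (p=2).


Step 1: Exact integral of f*g = integral(x^6, 0, 1) = 1/7
     = 0.142857
Step 2: Holder bound with p=2, q=2:
  ||f||_p = (integral x^6 dx)^(1/2) = (1/7)^(1/2) = 0.377964
  ||g||_q = (integral x^6 dx)^(1/2) = (1/7)^(1/2) = 0.377964
Step 3: Holder bound = ||f||_p * ||g||_q = 0.377964 * 0.377964 = 0.142857
Verification: 0.142857 <= 0.142857 (Holder holds)


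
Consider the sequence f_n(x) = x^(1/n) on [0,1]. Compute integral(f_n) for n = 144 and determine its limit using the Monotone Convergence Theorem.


At n = 144: f_144(x) = x^(1/144).
Step 1: integral(x^(1/144), 0, 1) = [x^(1/144+1) / (1/144+1)] from 0 to 1
     = 1 / (1/144 + 1) = 1 / ((144+1)/144) = 144/(144+1)
     = 144/145 = 0.993103
Step 2: As n -> infinity, f_n(x) = x^(1/n) -> 1 for x in (0,1], and f_n is increasing in n.
By MCT, lim_n integral(f_n) = integral(lim_n f_n) = integral(1, 0, 1) = 1.
Step 3: Verify convergence: 144/145 = 0.993103 -> 1


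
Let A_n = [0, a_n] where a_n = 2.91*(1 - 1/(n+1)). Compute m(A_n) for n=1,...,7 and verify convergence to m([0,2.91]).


By continuity of measure from below: if A_n increases to A, then m(A_n) -> m(A).
Here A = [0, 2.91], so m(A) = 2.91
Step 1: a_1 = 2.91*(1 - 1/2) = 1.455, m(A_1) = 1.455
Step 2: a_2 = 2.91*(1 - 1/3) = 1.94, m(A_2) = 1.94
Step 3: a_3 = 2.91*(1 - 1/4) = 2.1825, m(A_3) = 2.1825
Step 4: a_4 = 2.91*(1 - 1/5) = 2.328, m(A_4) = 2.328
Step 5: a_5 = 2.91*(1 - 1/6) = 2.425, m(A_5) = 2.425
Step 6: a_6 = 2.91*(1 - 1/7) = 2.4943, m(A_6) = 2.4943
Step 7: a_7 = 2.91*(1 - 1/8) = 2.5463, m(A_7) = 2.5463
Limit: m(A_n) -> m([0,2.91]) = 2.91


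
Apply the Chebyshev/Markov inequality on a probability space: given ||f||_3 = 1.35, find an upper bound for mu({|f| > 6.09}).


Chebyshev/Markov inequality: mu(|f| > eps) <= (||f||_p / eps)^p
Step 1: ||f||_3 / eps = 1.35 / 6.09 = 0.221675
Step 2: Raise to power p = 3:
  (0.221675)^3 = 0.010893
Step 3: Therefore mu(|f| > 6.09) <= 0.010893
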